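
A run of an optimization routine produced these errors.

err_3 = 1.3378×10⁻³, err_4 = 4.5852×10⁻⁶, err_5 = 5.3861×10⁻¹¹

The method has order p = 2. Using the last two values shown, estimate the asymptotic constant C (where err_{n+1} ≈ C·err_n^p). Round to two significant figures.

2.6

C ≈ err_5 / err_4^2
  = 5.3861×10⁻¹¹ / (4.5852×10⁻⁶)^2
  = 5.3861×10⁻¹¹ / 2.10241e-11 ≈ 2.5619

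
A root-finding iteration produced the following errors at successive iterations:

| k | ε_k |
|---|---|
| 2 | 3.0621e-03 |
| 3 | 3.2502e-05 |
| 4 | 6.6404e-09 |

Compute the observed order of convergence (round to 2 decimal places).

p ≈ ln(ε_4/ε_3) / ln(ε_3/ε_2)
  = ln(6.6404e-09/3.2502e-05) / ln(3.2502e-05/3.0621e-03)
  = ln(0.000204307) / ln(0.0106143)
  = -8.49589 / -4.54555 ≈ 1.86906

1.87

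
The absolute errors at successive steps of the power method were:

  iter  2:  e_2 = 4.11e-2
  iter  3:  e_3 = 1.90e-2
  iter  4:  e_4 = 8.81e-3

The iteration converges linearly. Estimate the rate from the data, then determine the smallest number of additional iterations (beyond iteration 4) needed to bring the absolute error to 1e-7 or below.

15

Rate ρ ≈ e_4/e_3 = 8.81e-3/1.90e-2 = 0.4637.
After j more steps, e_{4+j} ≈ 8.81e-3·ρ^j; need ρ^j ≤ 1e-7/8.81e-3 = 1.13507e-05.
j ≥ ln(1.13507e-05)/ln(0.4637) = -11.3862/-0.76852 = 14.816.
So 15 more iterations are needed.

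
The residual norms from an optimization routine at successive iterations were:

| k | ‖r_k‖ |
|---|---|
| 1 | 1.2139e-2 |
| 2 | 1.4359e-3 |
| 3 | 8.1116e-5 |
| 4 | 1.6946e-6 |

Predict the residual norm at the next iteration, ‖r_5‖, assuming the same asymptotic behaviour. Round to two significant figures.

9.3e-9

First estimate the order: p ≈ ln(‖r_4‖/‖r_3‖) / ln(‖r_3‖/‖r_2‖) = ln(1.6946e-6/8.1116e-5)/ln(8.1116e-5/1.4359e-3) = ln(0.0208911)/ln(0.0564914) ≈ 1.3462.
Then ‖r_5‖ ≈ ‖r_4‖·(‖r_4‖/‖r_3‖)^p = 1.6946e-6·(0.0208911)^1.3462 = 1.6946e-6·0.00547434 ≈ 9.277e-09.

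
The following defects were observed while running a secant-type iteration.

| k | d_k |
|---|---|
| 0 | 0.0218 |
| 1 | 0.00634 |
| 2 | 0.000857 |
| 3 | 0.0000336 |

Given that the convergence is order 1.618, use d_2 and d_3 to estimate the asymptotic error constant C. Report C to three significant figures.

3.08

C ≈ d_3 / d_2^1.618
  = 0.0000336 / (0.000857)^1.618
  = 0.0000336 / 1.09034e-05 ≈ 3.0816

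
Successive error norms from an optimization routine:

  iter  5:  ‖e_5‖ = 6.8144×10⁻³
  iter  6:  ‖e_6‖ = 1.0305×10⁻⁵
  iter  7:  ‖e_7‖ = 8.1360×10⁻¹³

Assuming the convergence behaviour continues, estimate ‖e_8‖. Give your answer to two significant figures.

First estimate the order: p ≈ ln(‖e_7‖/‖e_6‖) / ln(‖e_6‖/‖e_5‖) = ln(8.1360×10⁻¹³/1.0305×10⁻⁵)/ln(1.0305×10⁻⁵/6.8144×10⁻³) = ln(7.8952e-08)/ln(0.00151224) ≈ 2.5183.
Then ‖e_8‖ ≈ ‖e_7‖·(‖e_7‖/‖e_6‖)^p = 8.1360×10⁻¹³·(7.8952e-08)^2.5183 = 8.1360×10⁻¹³·1.29846e-18 ≈ 1.056e-30.

1.1e-30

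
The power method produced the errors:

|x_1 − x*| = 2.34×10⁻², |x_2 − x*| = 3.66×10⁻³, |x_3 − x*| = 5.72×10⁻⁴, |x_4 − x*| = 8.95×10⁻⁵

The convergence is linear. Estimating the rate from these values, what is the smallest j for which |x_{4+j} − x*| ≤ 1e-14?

Rate ρ ≈ |x_4 − x*|/|x_3 − x*| = 8.95×10⁻⁵/5.72×10⁻⁴ = 0.1565.
After j more steps, |x_{4+j} − x*| ≈ 8.95×10⁻⁵·ρ^j; need ρ^j ≤ 1e-14/8.95×10⁻⁵ = 1.11732e-10.
j ≥ ln(1.11732e-10)/ln(0.1565) = -22.9149/-1.85470 = 12.355.
So 13 more iterations are needed.

13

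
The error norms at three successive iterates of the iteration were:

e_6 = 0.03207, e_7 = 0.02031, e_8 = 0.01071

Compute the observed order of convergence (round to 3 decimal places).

1.401

p ≈ ln(e_8/e_7) / ln(e_7/e_6)
  = ln(0.01071/0.02031) / ln(0.02031/0.03207)
  = ln(0.527326) / ln(0.633302)
  = -0.639936 / -0.456808 ≈ 1.400886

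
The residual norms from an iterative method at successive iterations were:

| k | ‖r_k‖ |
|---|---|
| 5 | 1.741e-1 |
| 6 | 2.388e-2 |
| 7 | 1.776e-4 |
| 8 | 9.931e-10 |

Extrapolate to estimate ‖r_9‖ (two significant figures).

1.1e-22

First estimate the order: p ≈ ln(‖r_8‖/‖r_7‖) / ln(‖r_7‖/‖r_6‖) = ln(9.931e-10/1.776e-4)/ln(1.776e-4/2.388e-2) = ln(5.59178e-06)/ln(0.00743719) ≈ 2.4676.
Then ‖r_9‖ ≈ ‖r_8‖·(‖r_8‖/‖r_7‖)^p = 9.931e-10·(5.59178e-06)^2.4676 = 9.931e-10·1.09409e-13 ≈ 1.087e-22.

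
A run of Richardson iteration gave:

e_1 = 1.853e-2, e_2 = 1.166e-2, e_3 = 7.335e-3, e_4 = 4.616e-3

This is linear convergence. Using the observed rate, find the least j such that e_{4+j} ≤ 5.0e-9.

30

Rate ρ ≈ e_4/e_3 = 4.616e-3/7.335e-3 = 0.6293.
After j more steps, e_{4+j} ≈ 4.616e-3·ρ^j; need ρ^j ≤ 5.0e-9/4.616e-3 = 1.08319e-06.
j ≥ ln(1.08319e-06)/ln(0.6293) = -13.7356/-0.46315 = 29.657.
So 30 more iterations are needed.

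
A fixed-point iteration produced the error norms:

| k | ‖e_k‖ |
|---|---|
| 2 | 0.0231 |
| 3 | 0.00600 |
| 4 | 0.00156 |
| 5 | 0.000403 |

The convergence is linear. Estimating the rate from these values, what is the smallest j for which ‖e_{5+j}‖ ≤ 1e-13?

17

Rate ρ ≈ ‖e_5‖/‖e_4‖ = 0.000403/0.00156 = 0.2583.
After j more steps, ‖e_{5+j}‖ ≈ 0.000403·ρ^j; need ρ^j ≤ 1e-13/0.000403 = 2.48139e-10.
j ≥ ln(2.48139e-10)/ln(0.2583) = -22.1170/-1.35363 = 16.339.
So 17 more iterations are needed.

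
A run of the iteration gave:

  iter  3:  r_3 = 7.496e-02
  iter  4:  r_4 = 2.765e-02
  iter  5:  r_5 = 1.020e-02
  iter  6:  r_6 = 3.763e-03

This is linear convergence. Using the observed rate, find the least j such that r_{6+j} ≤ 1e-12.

Rate ρ ≈ r_6/r_5 = 3.763e-03/1.020e-02 = 0.3689.
After j more steps, r_{6+j} ≈ 3.763e-03·ρ^j; need ρ^j ≤ 1e-12/3.763e-03 = 2.65745e-10.
j ≥ ln(2.65745e-10)/ln(0.3689) = -22.0485/-0.99723 = 22.110.
So 23 more iterations are needed.

23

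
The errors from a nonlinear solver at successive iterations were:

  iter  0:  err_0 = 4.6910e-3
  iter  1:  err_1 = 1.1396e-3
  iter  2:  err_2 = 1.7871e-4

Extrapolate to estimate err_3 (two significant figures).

First estimate the order: p ≈ ln(err_2/err_1) / ln(err_1/err_0) = ln(1.7871e-4/1.1396e-3)/ln(1.1396e-3/4.6910e-3) = ln(0.156818)/ln(0.242933) ≈ 1.3093.
Then err_3 ≈ err_2·(err_2/err_1)^p = 1.7871e-4·(0.156818)^1.3093 = 1.7871e-4·0.0884162 ≈ 1.58e-05.

1.6e-5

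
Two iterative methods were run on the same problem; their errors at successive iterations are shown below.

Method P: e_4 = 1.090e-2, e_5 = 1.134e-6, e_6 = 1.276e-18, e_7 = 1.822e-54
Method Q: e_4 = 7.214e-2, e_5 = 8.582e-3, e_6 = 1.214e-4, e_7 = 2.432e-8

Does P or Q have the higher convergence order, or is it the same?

Method P: p ≈ ln(1.822e-54/1.276e-18)/ln(1.276e-18/1.134e-6) ≈ 3.00.
Method Q: p ≈ ln(2.432e-8/1.214e-4)/ln(1.214e-4/8.582e-3) ≈ 2.00.
Method P has the higher order (≈3.0 vs ≈2.0).

P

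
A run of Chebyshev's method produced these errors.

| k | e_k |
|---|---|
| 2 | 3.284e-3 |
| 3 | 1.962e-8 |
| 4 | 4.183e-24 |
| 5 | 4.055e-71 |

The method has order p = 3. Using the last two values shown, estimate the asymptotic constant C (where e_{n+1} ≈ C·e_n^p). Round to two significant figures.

C ≈ e_5 / e_4^3
  = 4.055e-71 / (4.183e-24)^3
  = 4.055e-71 / 7.3192e-71 ≈ 0.55402

0.55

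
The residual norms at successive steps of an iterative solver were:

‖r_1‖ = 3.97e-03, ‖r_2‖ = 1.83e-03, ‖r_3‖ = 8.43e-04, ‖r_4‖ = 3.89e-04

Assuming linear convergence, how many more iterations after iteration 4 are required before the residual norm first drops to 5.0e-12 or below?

Rate ρ ≈ ‖r_4‖/‖r_3‖ = 3.89e-04/8.43e-04 = 0.4614.
After j more steps, ‖r_{4+j}‖ ≈ 3.89e-04·ρ^j; need ρ^j ≤ 5.0e-12/3.89e-04 = 1.28535e-08.
j ≥ ln(1.28535e-08)/ln(0.4614) = -18.1696/-0.77349 = 23.490.
So 24 more iterations are needed.

24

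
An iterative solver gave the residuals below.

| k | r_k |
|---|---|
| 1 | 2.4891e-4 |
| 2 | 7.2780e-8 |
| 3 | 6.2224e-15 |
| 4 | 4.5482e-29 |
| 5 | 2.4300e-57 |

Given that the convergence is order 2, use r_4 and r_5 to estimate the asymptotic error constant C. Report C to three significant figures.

C ≈ r_5 / r_4^2
  = 2.4300e-57 / (4.5482e-29)^2
  = 2.4300e-57 / 2.06861e-57 ≈ 1.1747

1.17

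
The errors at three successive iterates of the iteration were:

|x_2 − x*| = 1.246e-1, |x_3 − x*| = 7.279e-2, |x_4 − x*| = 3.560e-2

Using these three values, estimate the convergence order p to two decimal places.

1.33

p ≈ ln(|x_4 − x*|/|x_3 − x*|) / ln(|x_3 − x*|/|x_2 − x*|)
  = ln(3.560e-2/7.279e-2) / ln(7.279e-2/1.246e-1)
  = ln(0.489078) / ln(0.584189)
  = -0.71523 / -0.53753 ≈ 1.33059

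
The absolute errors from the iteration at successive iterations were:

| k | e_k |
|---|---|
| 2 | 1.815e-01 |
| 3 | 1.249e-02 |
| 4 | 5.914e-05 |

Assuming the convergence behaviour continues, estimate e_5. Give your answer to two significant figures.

1.3e-9

First estimate the order: p ≈ ln(e_4/e_3) / ln(e_3/e_2) = ln(5.914e-05/1.249e-02)/ln(1.249e-02/1.815e-01) = ln(0.00473499)/ln(0.0688154) ≈ 2.0000.
Then e_5 ≈ e_4·(e_4/e_3)^p = 5.914e-05·(0.00473499)^2.0000 = 5.914e-05·2.24201e-05 ≈ 1.326e-09.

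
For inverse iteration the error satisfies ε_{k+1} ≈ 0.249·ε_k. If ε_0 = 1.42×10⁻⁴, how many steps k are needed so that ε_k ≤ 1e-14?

17

After k steps, ε_k ≈ 1.42×10⁻⁴·0.249^k.
Need 0.249^k ≤ 1e-14/1.42×10⁻⁴ = 7.04225e-11.
k ≥ ln(7.04225e-11)/ln(0.249) = -23.3765/-1.39030 = 16.814.
Smallest integer k = 17.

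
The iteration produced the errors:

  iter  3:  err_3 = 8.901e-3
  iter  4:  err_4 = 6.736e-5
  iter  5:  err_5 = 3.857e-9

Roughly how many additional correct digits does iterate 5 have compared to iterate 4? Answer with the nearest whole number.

Digits gained ≈ log₁₀(err_4/err_5) = log₁₀(6.736e-5/3.857e-9) = log₁₀(17464.4) ≈ 4.242.

4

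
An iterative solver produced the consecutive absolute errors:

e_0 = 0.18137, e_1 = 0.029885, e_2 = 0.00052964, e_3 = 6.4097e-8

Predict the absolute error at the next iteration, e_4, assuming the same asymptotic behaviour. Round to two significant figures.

1.1e-16

First estimate the order: p ≈ ln(e_3/e_2) / ln(e_2/e_1) = ln(6.4097e-8/0.00052964)/ln(0.00052964/0.029885) = ln(0.00012102)/ln(0.0177226) ≈ 2.2365.
Then e_4 ≈ e_3·(e_3/e_2)^p = 6.4097e-8·(0.00012102)^2.2365 = 6.4097e-8·1.73504e-09 ≈ 1.112e-16.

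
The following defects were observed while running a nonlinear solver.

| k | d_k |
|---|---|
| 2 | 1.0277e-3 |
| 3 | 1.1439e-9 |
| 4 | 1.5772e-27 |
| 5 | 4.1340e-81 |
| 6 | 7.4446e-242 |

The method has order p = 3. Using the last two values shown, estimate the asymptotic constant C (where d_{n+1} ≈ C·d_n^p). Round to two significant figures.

1.1

C ≈ d_6 / d_5^3
  = 7.4446e-242 / (4.1340e-81)^3
  = 7.4446e-242 / 7.06499e-242 ≈ 1.0537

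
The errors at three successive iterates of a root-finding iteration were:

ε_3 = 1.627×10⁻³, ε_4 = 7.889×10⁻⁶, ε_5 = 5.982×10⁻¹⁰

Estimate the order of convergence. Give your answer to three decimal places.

1.780

p ≈ ln(ε_5/ε_4) / ln(ε_4/ε_3)
  = ln(5.982×10⁻¹⁰/7.889×10⁻⁶) / ln(7.889×10⁻⁶/1.627×10⁻³)
  = ln(7.58271e-05) / ln(0.0048488)
  = -9.487055 / -5.329024 ≈ 1.780261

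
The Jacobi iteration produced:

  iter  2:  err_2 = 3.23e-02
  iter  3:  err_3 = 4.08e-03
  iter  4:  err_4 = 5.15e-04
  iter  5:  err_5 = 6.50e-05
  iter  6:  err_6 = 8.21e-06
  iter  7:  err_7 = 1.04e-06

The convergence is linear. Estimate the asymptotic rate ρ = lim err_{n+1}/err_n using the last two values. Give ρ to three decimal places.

ρ ≈ err_7/err_6 = 1.04e-06/8.21e-06 = 0.12667

0.127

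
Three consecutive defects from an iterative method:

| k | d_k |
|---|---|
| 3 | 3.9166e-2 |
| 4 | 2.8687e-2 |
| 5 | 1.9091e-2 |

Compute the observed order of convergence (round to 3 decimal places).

p ≈ ln(d_5/d_4) / ln(d_4/d_3)
  = ln(1.9091e-2/2.8687e-2) / ln(2.8687e-2/3.9166e-2)
  = ln(0.665493) / ln(0.732447)
  = -0.407227 / -0.311364 ≈ 1.307881

1.308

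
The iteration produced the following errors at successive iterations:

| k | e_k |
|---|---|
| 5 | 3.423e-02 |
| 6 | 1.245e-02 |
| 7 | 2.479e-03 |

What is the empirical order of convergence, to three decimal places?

p ≈ ln(e_7/e_6) / ln(e_6/e_5)
  = ln(2.479e-03/1.245e-02) / ln(1.245e-02/3.423e-02)
  = ln(0.199116) / ln(0.363716)
  = -1.613868 / -1.011382 ≈ 1.595706

1.596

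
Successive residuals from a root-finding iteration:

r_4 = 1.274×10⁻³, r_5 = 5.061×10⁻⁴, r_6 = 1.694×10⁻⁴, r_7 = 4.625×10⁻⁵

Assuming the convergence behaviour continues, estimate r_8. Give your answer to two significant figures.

9.9e-6

First estimate the order: p ≈ ln(r_7/r_6) / ln(r_6/r_5) = ln(4.625×10⁻⁵/1.694×10⁻⁴)/ln(1.694×10⁻⁴/5.061×10⁻⁴) = ln(0.273022)/ln(0.334716) ≈ 1.1861.
Then r_8 ≈ r_7·(r_7/r_6)^p = 4.625×10⁻⁵·(0.273022)^1.1861 = 4.625×10⁻⁵·0.214424 ≈ 9.917e-06.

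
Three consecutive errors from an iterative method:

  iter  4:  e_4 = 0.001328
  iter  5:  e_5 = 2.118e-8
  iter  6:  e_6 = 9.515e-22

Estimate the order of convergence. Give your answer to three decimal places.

2.782

p ≈ ln(e_6/e_5) / ln(e_5/e_4)
  = ln(9.515e-22/2.118e-8) / ln(2.118e-8/0.001328)
  = ln(4.49245e-14) / ln(1.59488e-05)
  = -30.733793 / -11.046127 ≈ 2.782314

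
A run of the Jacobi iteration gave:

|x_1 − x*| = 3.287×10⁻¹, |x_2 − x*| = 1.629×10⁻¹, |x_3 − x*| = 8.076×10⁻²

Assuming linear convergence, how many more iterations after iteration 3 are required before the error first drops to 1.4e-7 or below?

Rate ρ ≈ |x_3 − x*|/|x_2 − x*| = 8.076×10⁻²/1.629×10⁻¹ = 0.4958.
After j more steps, |x_{3+j} − x*| ≈ 8.076×10⁻²·ρ^j; need ρ^j ≤ 1.4e-7/8.076×10⁻² = 1.73353e-06.
j ≥ ln(1.73353e-06)/ln(0.4958) = -13.2654/-0.70158 = 18.908.
So 19 more iterations are needed.

19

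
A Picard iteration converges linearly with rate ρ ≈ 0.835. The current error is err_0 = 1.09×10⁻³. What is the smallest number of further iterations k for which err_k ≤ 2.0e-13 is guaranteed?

After k steps, err_k ≈ 1.09×10⁻³·0.835^k.
Need 0.835^k ≤ 2.0e-13/1.09×10⁻³ = 1.83486e-10.
k ≥ ln(1.83486e-10)/ln(0.835) = -22.4189/-0.18032 = 124.328.
Smallest integer k = 125.

125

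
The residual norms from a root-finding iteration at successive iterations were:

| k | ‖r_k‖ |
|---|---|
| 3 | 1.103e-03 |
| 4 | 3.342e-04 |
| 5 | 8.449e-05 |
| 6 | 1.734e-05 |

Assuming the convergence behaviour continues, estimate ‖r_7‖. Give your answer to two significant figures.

2.8e-6

First estimate the order: p ≈ ln(‖r_6‖/‖r_5‖) / ln(‖r_5‖/‖r_4‖) = ln(1.734e-05/8.449e-05)/ln(8.449e-05/3.342e-04) = ln(0.205231)/ln(0.252813) ≈ 1.1516.
Then ‖r_7‖ ≈ ‖r_6‖·(‖r_6‖/‖r_5‖)^p = 1.734e-05·(0.205231)^1.1516 = 1.734e-05·0.161428 ≈ 2.799e-06.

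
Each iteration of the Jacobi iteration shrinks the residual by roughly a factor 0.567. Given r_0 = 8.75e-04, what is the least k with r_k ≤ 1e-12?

After k steps, r_k ≈ 8.75e-04·0.567^k.
Need 0.567^k ≤ 1e-12/8.75e-04 = 1.14286e-09.
k ≥ ln(1.14286e-09)/ln(0.567) = -20.5897/-0.56740 = 36.288.
Smallest integer k = 37.

37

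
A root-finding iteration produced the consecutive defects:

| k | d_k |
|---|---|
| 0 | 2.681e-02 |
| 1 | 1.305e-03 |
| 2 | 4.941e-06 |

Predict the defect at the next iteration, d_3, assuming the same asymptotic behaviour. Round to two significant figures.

First estimate the order: p ≈ ln(d_2/d_1) / ln(d_1/d_0) = ln(4.941e-06/1.305e-03)/ln(1.305e-03/2.681e-02) = ln(0.00378621)/ln(0.0486759) ≈ 1.8449.
Then d_3 ≈ d_2·(d_2/d_1)^p = 4.941e-06·(0.00378621)^1.8449 = 4.941e-06·3.40432e-05 ≈ 1.682e-10.

1.7e-10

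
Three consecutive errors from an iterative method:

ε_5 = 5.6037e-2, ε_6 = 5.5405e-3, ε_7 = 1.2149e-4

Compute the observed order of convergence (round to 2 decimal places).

p ≈ ln(ε_7/ε_6) / ln(ε_6/ε_5)
  = ln(1.2149e-4/5.5405e-3) / ln(5.5405e-3/5.6037e-2)
  = ln(0.0219276) / ln(0.0988722)
  = -3.82001 / -2.31393 ≈ 1.65088

1.65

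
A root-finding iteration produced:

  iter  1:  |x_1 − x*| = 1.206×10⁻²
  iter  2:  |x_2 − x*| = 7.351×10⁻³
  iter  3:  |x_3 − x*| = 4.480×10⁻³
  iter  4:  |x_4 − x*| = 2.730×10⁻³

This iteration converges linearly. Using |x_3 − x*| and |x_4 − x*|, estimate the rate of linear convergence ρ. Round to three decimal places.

0.609

ρ ≈ |x_4 − x*|/|x_3 − x*| = 2.730×10⁻³/4.480×10⁻³ = 0.60938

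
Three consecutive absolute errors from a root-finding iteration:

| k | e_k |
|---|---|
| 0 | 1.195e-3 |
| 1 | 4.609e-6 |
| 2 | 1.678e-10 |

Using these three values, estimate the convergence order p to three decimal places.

1.839

p ≈ ln(e_2/e_1) / ln(e_1/e_0)
  = ln(1.678e-10/4.609e-6) / ln(4.609e-6/1.195e-3)
  = ln(3.6407e-05) / ln(0.0038569)
  = -10.220749 / -5.557892 ≈ 1.838961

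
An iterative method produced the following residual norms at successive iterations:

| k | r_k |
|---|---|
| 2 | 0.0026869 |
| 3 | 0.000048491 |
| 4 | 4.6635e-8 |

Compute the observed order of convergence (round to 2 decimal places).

1.73

p ≈ ln(r_4/r_3) / ln(r_3/r_2)
  = ln(4.6635e-8/0.000048491) / ln(0.000048491/0.0026869)
  = ln(0.000961725) / ln(0.0180472)
  = -6.94678 / -4.01476 ≈ 1.73031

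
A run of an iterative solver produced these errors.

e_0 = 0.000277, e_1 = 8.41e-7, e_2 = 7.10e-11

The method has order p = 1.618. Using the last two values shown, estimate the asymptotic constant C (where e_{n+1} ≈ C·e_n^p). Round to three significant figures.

C ≈ e_2 / e_1^1.618
  = 7.10e-11 / (8.41e-7)^1.618
  = 7.10e-11 / 1.4802e-10 ≈ 0.47967

0.480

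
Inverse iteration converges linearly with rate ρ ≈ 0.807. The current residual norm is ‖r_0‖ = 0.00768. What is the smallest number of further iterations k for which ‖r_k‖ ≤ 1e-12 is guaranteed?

After k steps, ‖r_k‖ ≈ 0.00768·0.807^k.
Need 0.807^k ≤ 1e-12/0.00768 = 1.30208e-10.
k ≥ ln(1.30208e-10)/ln(0.807) = -22.7619/-0.21443 = 106.151.
Smallest integer k = 107.

107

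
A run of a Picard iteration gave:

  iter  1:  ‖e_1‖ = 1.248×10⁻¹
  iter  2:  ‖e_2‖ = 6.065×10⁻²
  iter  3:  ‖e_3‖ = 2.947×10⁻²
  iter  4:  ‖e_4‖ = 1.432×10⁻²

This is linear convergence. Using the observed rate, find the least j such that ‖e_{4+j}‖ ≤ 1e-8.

Rate ρ ≈ ‖e_4‖/‖e_3‖ = 1.432×10⁻²/2.947×10⁻² = 0.4859.
After j more steps, ‖e_{4+j}‖ ≈ 1.432×10⁻²·ρ^j; need ρ^j ≤ 1e-8/1.432×10⁻² = 6.98324e-07.
j ≥ ln(6.98324e-07)/ln(0.4859) = -14.1746/-0.72175 = 19.639.
So 20 more iterations are needed.

20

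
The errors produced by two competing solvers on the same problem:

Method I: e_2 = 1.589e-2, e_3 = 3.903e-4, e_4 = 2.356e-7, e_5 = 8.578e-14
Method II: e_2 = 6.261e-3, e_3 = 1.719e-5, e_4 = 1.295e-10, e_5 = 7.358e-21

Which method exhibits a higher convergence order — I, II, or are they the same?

Method I: p ≈ ln(8.578e-14/2.356e-7)/ln(2.356e-7/3.903e-4) ≈ 2.00.
Method II: p ≈ ln(7.358e-21/1.295e-10)/ln(1.295e-10/1.719e-5) ≈ 2.00.
Both orders ≈ 2.0 — effectively the same.

same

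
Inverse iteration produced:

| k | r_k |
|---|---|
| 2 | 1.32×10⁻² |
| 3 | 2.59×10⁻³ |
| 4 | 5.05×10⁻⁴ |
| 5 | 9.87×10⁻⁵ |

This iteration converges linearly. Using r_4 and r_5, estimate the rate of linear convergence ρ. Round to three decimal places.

ρ ≈ r_5/r_4 = 9.87×10⁻⁵/5.05×10⁻⁴ = 0.19545

0.195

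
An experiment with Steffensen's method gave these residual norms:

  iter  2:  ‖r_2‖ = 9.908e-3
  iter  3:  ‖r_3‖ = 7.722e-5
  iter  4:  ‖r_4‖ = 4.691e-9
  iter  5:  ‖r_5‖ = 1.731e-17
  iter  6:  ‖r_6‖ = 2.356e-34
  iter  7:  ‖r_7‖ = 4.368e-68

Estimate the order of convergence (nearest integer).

Consecutive ratios: ‖r_7‖/‖r_6‖ = 4.368e-68/2.356e-34 = 1.85399e-34, ‖r_6‖/‖r_5‖ = 2.356e-34/1.731e-17 = 1.36106e-17.
p ≈ ln(1.85399e-34)/ln(1.36106e-17) = -77.6706/-38.8357 ≈ 2.00.
So the convergence is quadratic (order 2).

2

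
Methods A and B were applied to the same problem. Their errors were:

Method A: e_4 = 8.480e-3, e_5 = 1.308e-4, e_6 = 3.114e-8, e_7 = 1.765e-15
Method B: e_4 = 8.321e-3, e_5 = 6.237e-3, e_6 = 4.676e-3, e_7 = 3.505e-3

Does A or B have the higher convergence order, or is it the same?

Method A: p ≈ ln(1.765e-15/3.114e-8)/ln(3.114e-8/1.308e-4) ≈ 2.00.
Method B: p ≈ ln(3.505e-3/4.676e-3)/ln(4.676e-3/6.237e-3) ≈ 1.00.
Method A has the higher order (≈2.0 vs ≈1.0).

A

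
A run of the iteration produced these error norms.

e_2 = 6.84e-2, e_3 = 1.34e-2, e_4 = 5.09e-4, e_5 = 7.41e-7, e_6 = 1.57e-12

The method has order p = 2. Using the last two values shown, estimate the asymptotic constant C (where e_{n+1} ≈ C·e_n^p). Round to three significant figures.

2.86

C ≈ e_6 / e_5^2
  = 1.57e-12 / (7.41e-7)^2
  = 1.57e-12 / 5.49081e-13 ≈ 2.8593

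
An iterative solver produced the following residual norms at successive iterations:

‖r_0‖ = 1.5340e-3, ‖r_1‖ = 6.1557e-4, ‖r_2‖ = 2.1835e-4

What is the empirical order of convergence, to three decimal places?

p ≈ ln(‖r_2‖/‖r_1‖) / ln(‖r_1‖/‖r_0‖)
  = ln(2.1835e-4/6.1557e-4) / ln(6.1557e-4/1.5340e-3)
  = ln(0.354712) / ln(0.401284)
  = -1.036449 / -0.913086 ≈ 1.135106

1.135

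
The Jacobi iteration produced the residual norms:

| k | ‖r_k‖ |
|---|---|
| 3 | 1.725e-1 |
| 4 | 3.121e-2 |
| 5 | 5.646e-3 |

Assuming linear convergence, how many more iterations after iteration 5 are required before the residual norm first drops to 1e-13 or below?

Rate ρ ≈ ‖r_5‖/‖r_4‖ = 5.646e-3/3.121e-2 = 0.1809.
After j more steps, ‖r_{5+j}‖ ≈ 5.646e-3·ρ^j; need ρ^j ≤ 1e-13/5.646e-3 = 1.77117e-11.
j ≥ ln(1.77117e-11)/ln(0.1809) = -24.7568/-1.70981 = 14.479.
So 15 more iterations are needed.

15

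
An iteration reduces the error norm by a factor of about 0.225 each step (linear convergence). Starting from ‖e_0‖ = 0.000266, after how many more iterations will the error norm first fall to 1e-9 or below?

After k steps, ‖e_k‖ ≈ 0.000266·0.225^k.
Need 0.225^k ≤ 1e-9/0.000266 = 3.7594e-06.
k ≥ ln(3.7594e-06)/ln(0.225) = -12.4913/-1.49165 = 8.374.
Smallest integer k = 9.

9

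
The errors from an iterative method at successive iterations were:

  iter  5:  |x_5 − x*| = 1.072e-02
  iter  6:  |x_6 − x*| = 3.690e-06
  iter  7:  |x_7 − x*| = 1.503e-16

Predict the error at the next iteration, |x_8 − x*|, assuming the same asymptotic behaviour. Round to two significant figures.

1.0e-47

First estimate the order: p ≈ ln(|x_7 − x*|/|x_6 − x*|) / ln(|x_6 − x*|/|x_5 − x*|) = ln(1.503e-16/3.690e-06)/ln(3.690e-06/1.072e-02) = ln(4.07317e-11)/ln(0.000344216) ≈ 3.0002.
Then |x_8 − x*| ≈ |x_7 − x*|·(|x_7 − x*|/|x_6 − x*|)^p = 1.503e-16·(4.07317e-11)^3.0002 = 1.503e-16·6.72542e-32 ≈ 1.011e-47.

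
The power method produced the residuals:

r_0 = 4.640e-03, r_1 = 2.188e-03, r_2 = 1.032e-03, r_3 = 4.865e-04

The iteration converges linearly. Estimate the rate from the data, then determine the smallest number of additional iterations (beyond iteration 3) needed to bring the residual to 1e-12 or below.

27

Rate ρ ≈ r_3/r_2 = 4.865e-04/1.032e-03 = 0.4714.
After j more steps, r_{3+j} ≈ 4.865e-04·ρ^j; need ρ^j ≤ 1e-12/4.865e-04 = 2.0555e-09.
j ≥ ln(2.0555e-09)/ln(0.4714) = -20.0027/-0.75205 = 26.598.
So 27 more iterations are needed.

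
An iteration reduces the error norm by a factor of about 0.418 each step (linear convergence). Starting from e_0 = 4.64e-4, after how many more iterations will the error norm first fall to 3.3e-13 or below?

After k steps, e_k ≈ 4.64e-4·0.418^k.
Need 0.418^k ≤ 3.3e-13/4.64e-4 = 7.11207e-10.
k ≥ ln(7.11207e-10)/ln(0.418) = -21.0641/-0.87227 = 24.149.
Smallest integer k = 25.

25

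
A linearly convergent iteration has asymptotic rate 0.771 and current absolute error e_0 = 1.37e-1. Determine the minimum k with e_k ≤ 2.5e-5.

After k steps, e_k ≈ 1.37e-1·0.771^k.
Need 0.771^k ≤ 2.5e-5/1.37e-1 = 0.000182482.
k ≥ ln(0.000182482)/ln(0.771) = -8.6089/-0.26007 = 33.102.
Smallest integer k = 34.

34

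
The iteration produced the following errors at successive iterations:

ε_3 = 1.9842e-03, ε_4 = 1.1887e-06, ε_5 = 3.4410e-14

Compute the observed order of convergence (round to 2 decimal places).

2.34

p ≈ ln(ε_5/ε_4) / ln(ε_4/ε_3)
  = ln(3.4410e-14/1.1887e-06) / ln(1.1887e-06/1.9842e-03)
  = ln(2.89476e-08) / ln(0.000599083)
  = -17.35778 / -7.42011 ≈ 2.33929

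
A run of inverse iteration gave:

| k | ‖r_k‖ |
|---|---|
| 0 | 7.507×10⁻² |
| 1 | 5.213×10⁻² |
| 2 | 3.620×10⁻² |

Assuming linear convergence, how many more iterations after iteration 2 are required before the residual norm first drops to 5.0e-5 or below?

Rate ρ ≈ ‖r_2‖/‖r_1‖ = 3.620×10⁻²/5.213×10⁻² = 0.6944.
After j more steps, ‖r_{2+j}‖ ≈ 3.620×10⁻²·ρ^j; need ρ^j ≤ 5.0e-5/3.620×10⁻² = 0.00138122.
j ≥ ln(0.00138122)/ln(0.6944) = -6.5848/-0.36471 = 18.055.
So 19 more iterations are needed.

19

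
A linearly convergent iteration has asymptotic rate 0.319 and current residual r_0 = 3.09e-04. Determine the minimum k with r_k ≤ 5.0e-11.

14

After k steps, r_k ≈ 3.09e-04·0.319^k.
Need 0.319^k ≤ 5.0e-11/3.09e-04 = 1.61812e-07.
k ≥ ln(1.61812e-07)/ln(0.319) = -15.6368/-1.14256 = 13.686.
Smallest integer k = 14.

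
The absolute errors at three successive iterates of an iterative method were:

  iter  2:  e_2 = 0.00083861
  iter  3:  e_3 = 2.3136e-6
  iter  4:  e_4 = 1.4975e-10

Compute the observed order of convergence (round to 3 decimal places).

p ≈ ln(e_4/e_3) / ln(e_3/e_2)
  = ln(1.4975e-10/2.3136e-6) / ln(2.3136e-6/0.00083861)
  = ln(6.4726e-05) / ln(0.00275885)
  = -9.645348 / -5.892941 ≈ 1.636763

1.637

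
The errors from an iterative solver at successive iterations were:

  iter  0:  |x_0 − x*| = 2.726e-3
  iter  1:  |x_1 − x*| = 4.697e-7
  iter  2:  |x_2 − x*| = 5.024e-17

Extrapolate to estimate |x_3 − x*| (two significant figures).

1.9e-43

First estimate the order: p ≈ ln(|x_2 − x*|/|x_1 − x*|) / ln(|x_1 − x*|/|x_0 − x*|) = ln(5.024e-17/4.697e-7)/ln(4.697e-7/2.726e-3) = ln(1.06962e-10)/ln(0.000172304) ≈ 2.6492.
Then |x_3 − x*| ≈ |x_2 − x*|·(|x_2 − x*|/|x_1 − x*|)^p = 5.024e-17·(1.06962e-10)^2.6492 = 5.024e-17·3.84977e-27 ≈ 1.934e-43.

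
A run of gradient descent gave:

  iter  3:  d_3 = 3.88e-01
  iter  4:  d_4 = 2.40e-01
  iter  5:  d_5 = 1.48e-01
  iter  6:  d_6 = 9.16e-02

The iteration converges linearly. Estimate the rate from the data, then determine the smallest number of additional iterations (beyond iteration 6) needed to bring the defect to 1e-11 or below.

48

Rate ρ ≈ d_6/d_5 = 9.16e-02/1.48e-01 = 0.6189.
After j more steps, d_{6+j} ≈ 9.16e-02·ρ^j; need ρ^j ≤ 1e-11/9.16e-02 = 1.0917e-10.
j ≥ ln(1.0917e-10)/ln(0.6189) = -22.9381/-0.47981 = 47.807.
So 48 more iterations are needed.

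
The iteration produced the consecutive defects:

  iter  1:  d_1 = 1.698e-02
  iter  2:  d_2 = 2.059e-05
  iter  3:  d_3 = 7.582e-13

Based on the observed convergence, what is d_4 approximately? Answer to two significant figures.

8.5e-32

First estimate the order: p ≈ ln(d_3/d_2) / ln(d_2/d_1) = ln(7.582e-13/2.059e-05)/ln(2.059e-05/1.698e-02) = ln(3.68237e-08)/ln(0.0012126) ≈ 2.5491.
Then d_4 ≈ d_3·(d_3/d_2)^p = 7.582e-13·(3.68237e-08)^2.5491 = 7.582e-13·1.12283e-19 ≈ 8.513e-32.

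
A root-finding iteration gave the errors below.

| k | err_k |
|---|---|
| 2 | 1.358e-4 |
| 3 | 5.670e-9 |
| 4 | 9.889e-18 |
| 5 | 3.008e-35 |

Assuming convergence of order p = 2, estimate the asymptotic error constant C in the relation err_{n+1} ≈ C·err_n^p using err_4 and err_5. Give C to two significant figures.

0.31

C ≈ err_5 / err_4^2
  = 3.008e-35 / (9.889e-18)^2
  = 3.008e-35 / 9.77923e-35 ≈ 0.30759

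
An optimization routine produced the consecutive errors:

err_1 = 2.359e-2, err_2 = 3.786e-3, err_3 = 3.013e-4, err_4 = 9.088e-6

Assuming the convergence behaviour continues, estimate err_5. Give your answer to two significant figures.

First estimate the order: p ≈ ln(err_4/err_3) / ln(err_3/err_2) = ln(9.088e-6/3.013e-4)/ln(3.013e-4/3.786e-3) = ln(0.0301626)/ln(0.0795827) ≈ 1.3833.
Then err_5 ≈ err_4·(err_4/err_3)^p = 9.088e-6·(0.0301626)^1.3833 = 9.088e-6·0.00788223 ≈ 7.163e-08.

7.2e-8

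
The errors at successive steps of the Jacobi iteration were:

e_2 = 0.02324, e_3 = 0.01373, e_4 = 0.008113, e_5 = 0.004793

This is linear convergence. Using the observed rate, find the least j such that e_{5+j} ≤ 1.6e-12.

Rate ρ ≈ e_5/e_4 = 0.004793/0.008113 = 0.5908.
After j more steps, e_{5+j} ≈ 0.004793·ρ^j; need ρ^j ≤ 1.6e-12/0.004793 = 3.3382e-10.
j ≥ ln(3.3382e-10)/ln(0.5908) = -21.8204/-0.52628 = 41.462.
So 42 more iterations are needed.

42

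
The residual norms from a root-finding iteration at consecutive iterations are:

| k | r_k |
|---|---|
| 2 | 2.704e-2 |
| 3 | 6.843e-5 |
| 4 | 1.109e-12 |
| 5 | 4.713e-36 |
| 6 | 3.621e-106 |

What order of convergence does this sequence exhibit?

Consecutive ratios: r_6/r_5 = 3.621e-106/4.713e-36 = 7.683e-71, r_5/r_4 = 4.713e-36/1.109e-12 = 4.24977e-24.
p ≈ ln(7.683e-71)/ln(4.24977e-24) = -161.4445/-53.8152 ≈ 3.00.
So the convergence is cubic (order 3).

3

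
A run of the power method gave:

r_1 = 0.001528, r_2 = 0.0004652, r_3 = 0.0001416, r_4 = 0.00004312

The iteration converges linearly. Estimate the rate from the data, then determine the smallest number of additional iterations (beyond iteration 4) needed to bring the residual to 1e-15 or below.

21

Rate ρ ≈ r_4/r_3 = 0.00004312/0.0001416 = 0.3045.
After j more steps, r_{4+j} ≈ 0.00004312·ρ^j; need ρ^j ≤ 1e-15/0.00004312 = 2.31911e-11.
j ≥ ln(2.31911e-11)/ln(0.3045) = -24.4873/-1.18908 = 20.593.
So 21 more iterations are needed.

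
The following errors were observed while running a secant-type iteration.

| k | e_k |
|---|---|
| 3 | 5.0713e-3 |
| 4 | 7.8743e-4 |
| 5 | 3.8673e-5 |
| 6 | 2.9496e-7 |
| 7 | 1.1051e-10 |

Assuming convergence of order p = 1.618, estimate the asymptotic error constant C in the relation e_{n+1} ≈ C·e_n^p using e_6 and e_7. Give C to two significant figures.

C ≈ e_7 / e_6^1.618
  = 1.1051e-10 / (2.9496e-7)^1.618
  = 1.1051e-10 / 2.71692e-11 ≈ 4.0675

4.1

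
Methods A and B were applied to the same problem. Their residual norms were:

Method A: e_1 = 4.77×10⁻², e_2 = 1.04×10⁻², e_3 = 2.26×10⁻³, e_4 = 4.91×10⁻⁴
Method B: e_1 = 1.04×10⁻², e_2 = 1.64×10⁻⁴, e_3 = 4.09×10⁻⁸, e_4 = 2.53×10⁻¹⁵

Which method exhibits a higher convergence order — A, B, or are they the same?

B

Method A: p ≈ ln(4.91×10⁻⁴/2.26×10⁻³)/ln(2.26×10⁻³/1.04×10⁻²) ≈ 1.00.
Method B: p ≈ ln(2.53×10⁻¹⁵/4.09×10⁻⁸)/ln(4.09×10⁻⁸/1.64×10⁻⁴) ≈ 2.00.
Method B has the higher order (≈2.0 vs ≈1.0).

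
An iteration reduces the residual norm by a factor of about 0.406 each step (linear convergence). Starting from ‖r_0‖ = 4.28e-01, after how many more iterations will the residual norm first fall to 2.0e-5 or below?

12

After k steps, ‖r_k‖ ≈ 4.28e-01·0.406^k.
Need 0.406^k ≤ 2.0e-5/4.28e-01 = 4.6729e-05.
k ≥ ln(4.6729e-05)/ln(0.406) = -9.9711/-0.90140 = 11.062.
Smallest integer k = 12.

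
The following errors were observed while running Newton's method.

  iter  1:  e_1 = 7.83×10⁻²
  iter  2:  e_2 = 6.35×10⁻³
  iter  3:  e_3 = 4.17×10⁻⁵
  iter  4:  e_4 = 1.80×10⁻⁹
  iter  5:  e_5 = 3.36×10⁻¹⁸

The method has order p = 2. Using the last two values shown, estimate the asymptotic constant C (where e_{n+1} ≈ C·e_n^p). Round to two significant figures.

1.0

C ≈ e_5 / e_4^2
  = 3.36×10⁻¹⁸ / (1.80×10⁻⁹)^2
  = 3.36×10⁻¹⁸ / 3.24e-18 ≈ 1.037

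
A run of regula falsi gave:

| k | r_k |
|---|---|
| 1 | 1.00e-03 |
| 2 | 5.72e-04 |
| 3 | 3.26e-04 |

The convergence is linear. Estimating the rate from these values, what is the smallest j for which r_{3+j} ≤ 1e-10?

Rate ρ ≈ r_3/r_2 = 3.26e-04/5.72e-04 = 0.5699.
After j more steps, r_{3+j} ≈ 3.26e-04·ρ^j; need ρ^j ≤ 1e-10/3.26e-04 = 3.06748e-07.
j ≥ ln(3.06748e-07)/ln(0.5699) = -14.9972/-0.56229 = 26.672.
So 27 more iterations are needed.

27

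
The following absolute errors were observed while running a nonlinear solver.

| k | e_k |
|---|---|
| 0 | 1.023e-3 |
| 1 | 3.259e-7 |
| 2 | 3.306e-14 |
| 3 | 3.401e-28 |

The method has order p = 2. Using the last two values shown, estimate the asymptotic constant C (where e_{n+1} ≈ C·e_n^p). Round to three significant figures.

0.311

C ≈ e_3 / e_2^2
  = 3.401e-28 / (3.306e-14)^2
  = 3.401e-28 / 1.09296e-27 ≈ 0.31117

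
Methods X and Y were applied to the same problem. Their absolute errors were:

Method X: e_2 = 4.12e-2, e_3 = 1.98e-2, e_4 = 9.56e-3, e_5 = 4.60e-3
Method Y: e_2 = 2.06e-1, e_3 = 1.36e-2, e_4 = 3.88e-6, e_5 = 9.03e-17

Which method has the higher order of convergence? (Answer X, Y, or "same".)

Method X: p ≈ ln(4.60e-3/9.56e-3)/ln(9.56e-3/1.98e-2) ≈ 1.00.
Method Y: p ≈ ln(9.03e-17/3.88e-6)/ln(3.88e-6/1.36e-2) ≈ 3.00.
Method Y has the higher order (≈3.0 vs ≈1.0).

Y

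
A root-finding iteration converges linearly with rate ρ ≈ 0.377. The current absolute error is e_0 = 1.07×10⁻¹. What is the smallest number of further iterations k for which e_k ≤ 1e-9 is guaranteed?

19

After k steps, e_k ≈ 1.07×10⁻¹·0.377^k.
Need 0.377^k ≤ 1e-9/1.07×10⁻¹ = 9.34579e-09.
k ≥ ln(9.34579e-09)/ln(0.377) = -18.4883/-0.97551 = 18.952.
Smallest integer k = 19.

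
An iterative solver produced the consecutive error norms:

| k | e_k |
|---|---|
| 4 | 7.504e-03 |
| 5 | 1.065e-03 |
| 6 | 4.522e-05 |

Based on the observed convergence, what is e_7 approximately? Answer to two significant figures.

First estimate the order: p ≈ ln(e_6/e_5) / ln(e_5/e_4) = ln(4.522e-05/1.065e-03)/ln(1.065e-03/7.504e-03) = ln(0.0424601)/ln(0.141924) ≈ 1.6181.
Then e_7 ≈ e_6·(e_6/e_5)^p = 4.522e-05·(0.0424601)^1.6181 = 4.522e-05·0.00602471 ≈ 2.724e-07.

2.7e-7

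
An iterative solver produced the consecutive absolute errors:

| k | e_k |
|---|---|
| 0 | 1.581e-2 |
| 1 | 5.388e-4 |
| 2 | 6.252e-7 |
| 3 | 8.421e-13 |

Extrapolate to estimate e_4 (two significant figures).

1.5e-24

First estimate the order: p ≈ ln(e_3/e_2) / ln(e_2/e_1) = ln(8.421e-13/6.252e-7)/ln(6.252e-7/5.388e-4) = ln(1.34693e-06)/ln(0.00116036) ≈ 1.9999.
Then e_4 ≈ e_3·(e_3/e_2)^p = 8.421e-13·(1.34693e-06)^1.9999 = 8.421e-13·1.81667e-12 ≈ 1.53e-24.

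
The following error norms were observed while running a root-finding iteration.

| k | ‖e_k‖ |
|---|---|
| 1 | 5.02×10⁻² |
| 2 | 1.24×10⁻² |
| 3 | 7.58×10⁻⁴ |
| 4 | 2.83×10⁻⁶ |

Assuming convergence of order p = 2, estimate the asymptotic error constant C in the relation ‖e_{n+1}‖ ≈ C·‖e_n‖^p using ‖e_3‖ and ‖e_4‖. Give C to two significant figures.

4.9

C ≈ ‖e_4‖ / ‖e_3‖^2
  = 2.83×10⁻⁶ / (7.58×10⁻⁴)^2
  = 2.83×10⁻⁶ / 5.74564e-07 ≈ 4.9255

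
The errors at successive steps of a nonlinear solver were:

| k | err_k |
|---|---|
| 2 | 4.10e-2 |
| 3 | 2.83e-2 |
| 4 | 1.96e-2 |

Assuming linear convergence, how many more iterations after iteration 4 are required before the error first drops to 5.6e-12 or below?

60

Rate ρ ≈ err_4/err_3 = 1.96e-2/2.83e-2 = 0.6926.
After j more steps, err_{4+j} ≈ 1.96e-2·ρ^j; need ρ^j ≤ 5.6e-12/1.96e-2 = 2.85714e-10.
j ≥ ln(2.85714e-10)/ln(0.6926) = -21.9760/-0.36730 = 59.831.
So 60 more iterations are needed.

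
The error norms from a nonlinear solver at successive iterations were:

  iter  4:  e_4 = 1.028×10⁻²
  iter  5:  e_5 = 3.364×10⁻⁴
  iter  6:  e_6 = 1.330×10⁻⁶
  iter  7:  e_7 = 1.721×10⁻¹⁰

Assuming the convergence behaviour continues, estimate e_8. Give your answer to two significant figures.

First estimate the order: p ≈ ln(e_7/e_6) / ln(e_6/e_5) = ln(1.721×10⁻¹⁰/1.330×10⁻⁶)/ln(1.330×10⁻⁶/3.364×10⁻⁴) = ln(0.000129398)/ln(0.00395363) ≈ 1.6180.
Then e_8 ≈ e_7·(e_7/e_6)^p = 1.721×10⁻¹⁰·(0.000129398)^1.6180 = 1.721×10⁻¹⁰·5.11798e-07 ≈ 8.808e-17.

8.8e-17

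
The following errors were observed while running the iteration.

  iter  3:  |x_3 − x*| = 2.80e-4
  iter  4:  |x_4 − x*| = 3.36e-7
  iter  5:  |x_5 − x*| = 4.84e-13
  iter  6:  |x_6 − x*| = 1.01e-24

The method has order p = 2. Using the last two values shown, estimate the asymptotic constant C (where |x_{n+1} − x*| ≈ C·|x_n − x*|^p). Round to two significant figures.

4.3

C ≈ |x_6 − x*| / |x_5 − x*|^2
  = 1.01e-24 / (4.84e-13)^2
  = 1.01e-24 / 2.34256e-25 ≈ 4.3115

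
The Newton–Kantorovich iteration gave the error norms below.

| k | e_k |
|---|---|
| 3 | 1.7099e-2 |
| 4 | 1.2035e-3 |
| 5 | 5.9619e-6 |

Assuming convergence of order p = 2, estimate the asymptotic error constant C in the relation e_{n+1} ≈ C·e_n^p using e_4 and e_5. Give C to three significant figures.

4.12

C ≈ e_5 / e_4^2
  = 5.9619e-6 / (1.2035e-3)^2
  = 5.9619e-6 / 1.44841e-06 ≈ 4.1162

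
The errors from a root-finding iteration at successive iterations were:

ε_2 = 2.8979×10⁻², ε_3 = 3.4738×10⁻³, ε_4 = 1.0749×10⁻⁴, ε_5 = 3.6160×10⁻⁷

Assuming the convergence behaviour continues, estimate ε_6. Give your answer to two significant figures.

3.2e-11

First estimate the order: p ≈ ln(ε_5/ε_4) / ln(ε_4/ε_3) = ln(3.6160×10⁻⁷/1.0749×10⁻⁴)/ln(1.0749×10⁻⁴/3.4738×10⁻³) = ln(0.00336403)/ln(0.0309431) ≈ 1.6385.
Then ε_6 ≈ ε_5·(ε_5/ε_4)^p = 3.6160×10⁻⁷·(0.00336403)^1.6385 = 3.6160×10⁻⁷·8.86666e-05 ≈ 3.206e-11.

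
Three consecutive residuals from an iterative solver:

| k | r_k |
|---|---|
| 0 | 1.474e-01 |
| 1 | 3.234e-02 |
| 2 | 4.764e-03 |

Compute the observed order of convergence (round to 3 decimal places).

p ≈ ln(r_2/r_1) / ln(r_1/r_0)
  = ln(4.764e-03/3.234e-02) / ln(3.234e-02/1.474e-01)
  = ln(0.14731) / ln(0.219403)
  = -1.915216 / -1.516845 ≈ 1.262631

1.263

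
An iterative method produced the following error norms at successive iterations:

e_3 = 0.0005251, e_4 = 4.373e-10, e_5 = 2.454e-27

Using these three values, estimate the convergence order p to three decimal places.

p ≈ ln(e_5/e_4) / ln(e_4/e_3)
  = ln(2.454e-27/4.373e-10) / ln(4.373e-10/0.0005251)
  = ln(5.61171e-18) / ln(8.32794e-07)
  = -39.721676 / -13.998480 ≈ 2.837571

2.838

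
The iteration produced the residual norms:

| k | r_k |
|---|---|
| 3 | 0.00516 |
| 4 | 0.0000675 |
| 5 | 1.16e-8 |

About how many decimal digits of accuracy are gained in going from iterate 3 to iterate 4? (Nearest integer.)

Digits gained ≈ log₁₀(r_3/r_4) = log₁₀(0.00516/0.0000675) = log₁₀(76.4444) ≈ 1.883.

2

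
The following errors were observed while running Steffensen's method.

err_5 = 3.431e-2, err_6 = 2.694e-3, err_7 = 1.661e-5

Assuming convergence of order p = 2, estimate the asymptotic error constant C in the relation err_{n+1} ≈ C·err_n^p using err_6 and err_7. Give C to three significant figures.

C ≈ err_7 / err_6^2
  = 1.661e-5 / (2.694e-3)^2
  = 1.661e-5 / 7.25764e-06 ≈ 2.2886

2.29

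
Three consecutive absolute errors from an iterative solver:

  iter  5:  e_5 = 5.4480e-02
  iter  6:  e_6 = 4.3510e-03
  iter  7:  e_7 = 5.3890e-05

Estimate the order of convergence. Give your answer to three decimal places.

p ≈ ln(e_7/e_6) / ln(e_6/e_5)
  = ln(5.3890e-05/4.3510e-03) / ln(4.3510e-03/5.4480e-02)
  = ln(0.0123857) / ln(0.0798642)
  = -4.391213 / -2.527428 ≈ 1.737424

1.737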